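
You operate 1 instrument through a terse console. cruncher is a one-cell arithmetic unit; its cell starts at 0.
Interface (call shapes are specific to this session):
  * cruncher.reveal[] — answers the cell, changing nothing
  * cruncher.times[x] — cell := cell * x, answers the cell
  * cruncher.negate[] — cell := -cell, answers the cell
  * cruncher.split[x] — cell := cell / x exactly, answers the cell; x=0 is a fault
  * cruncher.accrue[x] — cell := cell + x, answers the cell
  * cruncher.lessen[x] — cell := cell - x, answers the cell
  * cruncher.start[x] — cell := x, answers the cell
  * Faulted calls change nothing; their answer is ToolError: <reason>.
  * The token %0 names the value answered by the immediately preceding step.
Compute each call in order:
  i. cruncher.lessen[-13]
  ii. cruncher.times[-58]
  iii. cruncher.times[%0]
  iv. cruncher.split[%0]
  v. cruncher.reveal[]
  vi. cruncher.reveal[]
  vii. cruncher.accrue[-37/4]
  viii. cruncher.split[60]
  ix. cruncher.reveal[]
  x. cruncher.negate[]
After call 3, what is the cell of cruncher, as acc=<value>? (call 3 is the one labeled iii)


·→ cruncher.lessen(x=-13)
·← 13
·→ cruncher.times(x=-58)
·← -754
·→ cruncher.times(x=%0)
·← 568516
·→ cruncher.split(x=%0)
·← 1
·→ cruncher.reveal()
·← 1
·→ cruncher.reveal()
·← 1
·→ cruncher.accrue(x=-37/4)
·← -33/4
·→ cruncher.split(x=60)
·← -11/80
·→ cruncher.reveal()
·← -11/80
·→ cruncher.negate()
·← 11/80

Answer: acc=568516


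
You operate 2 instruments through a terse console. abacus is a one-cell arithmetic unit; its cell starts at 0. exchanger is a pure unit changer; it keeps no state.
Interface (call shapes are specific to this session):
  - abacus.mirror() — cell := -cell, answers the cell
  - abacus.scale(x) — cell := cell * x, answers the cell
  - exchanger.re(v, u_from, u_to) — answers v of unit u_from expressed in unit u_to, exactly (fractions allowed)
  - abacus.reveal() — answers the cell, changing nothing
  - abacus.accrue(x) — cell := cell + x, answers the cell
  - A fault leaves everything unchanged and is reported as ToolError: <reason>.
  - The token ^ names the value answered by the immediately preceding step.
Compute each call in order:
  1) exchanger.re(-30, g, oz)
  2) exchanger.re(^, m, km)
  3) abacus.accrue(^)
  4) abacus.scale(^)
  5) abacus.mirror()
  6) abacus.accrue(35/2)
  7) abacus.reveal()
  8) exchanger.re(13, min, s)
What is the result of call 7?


Answer: 72011108734775915/4114920762444338

Derivation:
// 1. exchanger.re(v→-30, u_from→g, u_to→oz) == -48000000/45359237
// 2. exchanger.re(v→^, u_from→m, u_to→km) == -48000/45359237
// 3. abacus.accrue(x→^) == -48000/45359237
// 4. abacus.scale(x→^) == 2304000000/2057460381222169
// 5. abacus.mirror() == -2304000000/2057460381222169
// 6. abacus.accrue(x→35/2) == 72011108734775915/4114920762444338
// 7. abacus.reveal() == 72011108734775915/4114920762444338
// 8. exchanger.re(v→13, u_from→min, u_to→s) == 780


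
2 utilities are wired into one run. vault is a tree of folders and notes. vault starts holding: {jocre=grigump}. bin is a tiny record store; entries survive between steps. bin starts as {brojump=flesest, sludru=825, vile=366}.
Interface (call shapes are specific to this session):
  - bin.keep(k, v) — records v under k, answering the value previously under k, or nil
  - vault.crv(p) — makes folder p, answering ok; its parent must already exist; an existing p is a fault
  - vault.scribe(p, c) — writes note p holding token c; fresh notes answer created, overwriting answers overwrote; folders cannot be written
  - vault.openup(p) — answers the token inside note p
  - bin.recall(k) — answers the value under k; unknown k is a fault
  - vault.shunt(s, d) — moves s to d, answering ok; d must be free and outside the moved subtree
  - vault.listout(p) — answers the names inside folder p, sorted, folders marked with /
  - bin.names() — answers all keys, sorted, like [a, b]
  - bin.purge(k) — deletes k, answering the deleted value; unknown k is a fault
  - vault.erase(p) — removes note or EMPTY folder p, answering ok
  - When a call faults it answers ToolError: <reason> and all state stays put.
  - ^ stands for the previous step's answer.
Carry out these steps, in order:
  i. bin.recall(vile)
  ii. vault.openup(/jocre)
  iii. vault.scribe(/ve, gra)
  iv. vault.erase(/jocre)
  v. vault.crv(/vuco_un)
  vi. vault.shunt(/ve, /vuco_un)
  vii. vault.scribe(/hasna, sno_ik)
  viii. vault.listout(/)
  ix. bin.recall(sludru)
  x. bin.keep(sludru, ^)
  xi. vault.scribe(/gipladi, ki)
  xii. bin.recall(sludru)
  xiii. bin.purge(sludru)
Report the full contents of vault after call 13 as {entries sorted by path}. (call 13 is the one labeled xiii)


Answer: {gipladi=ki, hasna=sno_ik, ve=gra, vuco_un/}

Derivation:
>> bin.recall(vile)
<< 366
>> vault.openup(/jocre)
<< grigump
>> vault.scribe(/ve, gra)
<< created
>> vault.erase(/jocre)
<< ok
>> vault.crv(/vuco_un)
<< ok
>> vault.shunt(/ve, /vuco_un)
<< ToolError: exists
>> vault.scribe(/hasna, sno_ik)
<< created
>> vault.listout(/)
<< [hasna, ve, vuco_un/]
>> bin.recall(sludru)
<< 825
>> bin.keep(sludru, ^)
<< 825
>> vault.scribe(/gipladi, ki)
<< created
>> bin.recall(sludru)
<< 825
>> bin.purge(sludru)
<< 825


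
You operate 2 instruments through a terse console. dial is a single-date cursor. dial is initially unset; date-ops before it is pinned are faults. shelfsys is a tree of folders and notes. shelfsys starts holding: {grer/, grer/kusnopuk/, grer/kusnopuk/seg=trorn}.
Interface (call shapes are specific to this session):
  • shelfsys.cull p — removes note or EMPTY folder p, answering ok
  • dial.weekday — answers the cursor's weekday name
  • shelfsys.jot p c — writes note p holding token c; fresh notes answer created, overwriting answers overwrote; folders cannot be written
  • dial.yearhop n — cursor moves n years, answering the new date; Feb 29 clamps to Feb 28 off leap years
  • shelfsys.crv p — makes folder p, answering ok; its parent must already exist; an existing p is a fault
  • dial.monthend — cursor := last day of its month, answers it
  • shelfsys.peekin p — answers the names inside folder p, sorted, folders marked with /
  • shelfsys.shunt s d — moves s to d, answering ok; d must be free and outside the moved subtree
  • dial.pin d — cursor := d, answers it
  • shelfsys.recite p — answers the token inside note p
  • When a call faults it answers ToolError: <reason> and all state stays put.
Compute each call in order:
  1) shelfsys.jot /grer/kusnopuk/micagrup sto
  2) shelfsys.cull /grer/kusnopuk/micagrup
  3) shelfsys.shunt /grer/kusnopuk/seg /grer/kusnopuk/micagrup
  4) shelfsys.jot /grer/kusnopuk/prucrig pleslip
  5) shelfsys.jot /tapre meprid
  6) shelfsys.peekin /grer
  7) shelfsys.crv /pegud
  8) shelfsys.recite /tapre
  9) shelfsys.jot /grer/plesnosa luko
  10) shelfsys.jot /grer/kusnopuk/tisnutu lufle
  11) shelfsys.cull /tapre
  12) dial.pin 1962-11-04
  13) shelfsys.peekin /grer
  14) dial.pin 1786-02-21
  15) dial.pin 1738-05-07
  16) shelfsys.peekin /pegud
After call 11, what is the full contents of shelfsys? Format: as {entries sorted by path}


[in] jot /grer/kusnopuk/micagrup sto
  created
[in] cull /grer/kusnopuk/micagrup
  ok
[in] shunt /grer/kusnopuk/seg /grer/kusnopuk/micagrup
  ok
[in] jot /grer/kusnopuk/prucrig pleslip
  created
[in] jot /tapre meprid
  created
[in] peekin /grer
  [kusnopuk/]
[in] crv /pegud
  ok
[in] recite /tapre
  meprid
[in] jot /grer/plesnosa luko
  created
[in] jot /grer/kusnopuk/tisnutu lufle
  created
[in] cull /tapre
  ok
[in] pin 1962-11-04
  1962-11-04
[in] peekin /grer
  [kusnopuk/, plesnosa]
[in] pin 1786-02-21
  1786-02-21
[in] pin 1738-05-07
  1738-05-07
[in] peekin /pegud
  []

Answer: {grer/, grer/kusnopuk/, grer/kusnopuk/micagrup=trorn, grer/kusnopuk/prucrig=pleslip, grer/kusnopuk/tisnutu=lufle, grer/plesnosa=luko, pegud/}


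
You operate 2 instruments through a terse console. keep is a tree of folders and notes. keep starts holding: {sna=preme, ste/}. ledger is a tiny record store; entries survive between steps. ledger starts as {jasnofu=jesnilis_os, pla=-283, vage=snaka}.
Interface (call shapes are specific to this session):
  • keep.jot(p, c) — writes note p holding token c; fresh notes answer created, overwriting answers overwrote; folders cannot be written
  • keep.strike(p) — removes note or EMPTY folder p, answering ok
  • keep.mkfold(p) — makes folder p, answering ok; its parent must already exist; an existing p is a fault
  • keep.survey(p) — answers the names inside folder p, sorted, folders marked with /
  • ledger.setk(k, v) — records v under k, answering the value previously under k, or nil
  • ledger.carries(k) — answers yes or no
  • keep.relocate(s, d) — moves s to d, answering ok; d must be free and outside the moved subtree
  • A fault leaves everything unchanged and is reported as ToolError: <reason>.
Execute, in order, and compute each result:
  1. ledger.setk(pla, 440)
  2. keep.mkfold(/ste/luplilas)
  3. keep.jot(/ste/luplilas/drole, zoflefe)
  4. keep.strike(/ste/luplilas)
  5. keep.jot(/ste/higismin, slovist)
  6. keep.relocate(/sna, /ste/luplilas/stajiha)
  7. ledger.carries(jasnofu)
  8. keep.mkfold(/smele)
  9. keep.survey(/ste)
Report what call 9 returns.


Answer: [higismin, luplilas/]

Derivation:
→ ledger.setk(k→pla, v→440)
← -283
→ keep.mkfold(p→/ste/luplilas)
← ok
→ keep.jot(p→/ste/luplilas/drole, c→zoflefe)
← created
→ keep.strike(p→/ste/luplilas)
← ToolError: not empty
→ keep.jot(p→/ste/higismin, c→slovist)
← created
→ keep.relocate(s→/sna, d→/ste/luplilas/stajiha)
← ok
→ ledger.carries(k→jasnofu)
← yes
→ keep.mkfold(p→/smele)
← ok
→ keep.survey(p→/ste)
← [higismin, luplilas/]


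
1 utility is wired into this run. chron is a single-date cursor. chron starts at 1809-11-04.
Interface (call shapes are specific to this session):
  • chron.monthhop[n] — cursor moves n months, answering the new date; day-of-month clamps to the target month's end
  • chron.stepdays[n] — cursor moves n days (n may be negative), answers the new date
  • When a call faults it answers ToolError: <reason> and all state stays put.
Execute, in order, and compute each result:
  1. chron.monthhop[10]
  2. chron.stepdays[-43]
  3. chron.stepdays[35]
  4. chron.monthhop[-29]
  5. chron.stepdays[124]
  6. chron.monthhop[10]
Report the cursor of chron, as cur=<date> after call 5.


Answer: cur=1808-07-29

Derivation:
I invoke monthhop using n: 10, yielding 1810-09-04.
I use stepdays using n: -43, — result: 1810-07-23.
I invoke stepdays using n: 35, — result: 1810-08-27.
I call monthhop using n: -29, and see 1808-03-27.
Invoking stepdays using n: 124: 1808-07-29.
Now I run monthhop using n: 10, giving 1809-05-29.


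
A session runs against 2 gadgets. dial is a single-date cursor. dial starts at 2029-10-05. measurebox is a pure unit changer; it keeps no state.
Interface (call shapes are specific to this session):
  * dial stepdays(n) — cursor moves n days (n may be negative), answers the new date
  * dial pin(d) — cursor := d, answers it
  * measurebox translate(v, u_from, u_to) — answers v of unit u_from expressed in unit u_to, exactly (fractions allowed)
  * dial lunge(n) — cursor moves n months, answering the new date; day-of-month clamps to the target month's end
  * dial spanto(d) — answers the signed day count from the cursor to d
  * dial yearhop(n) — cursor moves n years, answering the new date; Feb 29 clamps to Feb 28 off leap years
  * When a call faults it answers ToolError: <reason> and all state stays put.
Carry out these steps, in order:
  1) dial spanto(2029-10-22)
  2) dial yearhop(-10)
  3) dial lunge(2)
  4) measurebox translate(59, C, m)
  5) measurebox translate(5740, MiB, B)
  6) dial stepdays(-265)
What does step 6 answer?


% dial spanto d: 2029-10-22
[out] 17
% dial yearhop n: -10
[out] 2019-10-05
% dial lunge n: 2
[out] 2019-12-05
% measurebox translate v: 59 u_from: C u_to: m
[out] ToolError: incompatible units
% measurebox translate v: 5740 u_from: MiB u_to: B
[out] 6018826240
% dial stepdays n: -265
[out] 2019-03-15

Answer: 2019-03-15


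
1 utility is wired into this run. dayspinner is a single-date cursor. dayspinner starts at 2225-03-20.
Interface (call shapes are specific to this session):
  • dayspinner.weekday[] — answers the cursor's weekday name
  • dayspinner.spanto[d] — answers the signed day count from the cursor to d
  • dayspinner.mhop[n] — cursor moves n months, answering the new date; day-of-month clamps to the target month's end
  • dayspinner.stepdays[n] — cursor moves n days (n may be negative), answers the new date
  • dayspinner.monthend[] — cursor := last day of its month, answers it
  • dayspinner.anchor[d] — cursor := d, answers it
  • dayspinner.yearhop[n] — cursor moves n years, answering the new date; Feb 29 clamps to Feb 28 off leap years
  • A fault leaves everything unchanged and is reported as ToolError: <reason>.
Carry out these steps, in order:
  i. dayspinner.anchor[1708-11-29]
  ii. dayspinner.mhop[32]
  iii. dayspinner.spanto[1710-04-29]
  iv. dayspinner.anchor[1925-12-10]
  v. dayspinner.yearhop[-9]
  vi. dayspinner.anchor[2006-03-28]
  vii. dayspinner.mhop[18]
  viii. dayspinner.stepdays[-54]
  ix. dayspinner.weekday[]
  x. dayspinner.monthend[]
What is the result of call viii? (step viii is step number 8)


Answer: 2007-08-05

Derivation:
Using dayspinner.anchor using d: 1708-11-29, and observe 1708-11-29.
Invoking dayspinner.mhop using n: 32, and get 1711-07-29.
Invoking dayspinner.spanto using d: 1710-04-29, and get -456.
Calling dayspinner.anchor using d: 1925-12-10, which returns 1925-12-10.
I use dayspinner.yearhop using n: -9, which returns 1916-12-10.
Calling dayspinner.anchor using d: 2006-03-28: 2006-03-28.
I invoke dayspinner.mhop using n: 18, yielding 2007-09-28.
Next I call dayspinner.stepdays using n: -54, yielding 2007-08-05.
Invoking dayspinner.weekday(), → Sunday.
Invoking dayspinner.monthend(), giving 2007-08-31.


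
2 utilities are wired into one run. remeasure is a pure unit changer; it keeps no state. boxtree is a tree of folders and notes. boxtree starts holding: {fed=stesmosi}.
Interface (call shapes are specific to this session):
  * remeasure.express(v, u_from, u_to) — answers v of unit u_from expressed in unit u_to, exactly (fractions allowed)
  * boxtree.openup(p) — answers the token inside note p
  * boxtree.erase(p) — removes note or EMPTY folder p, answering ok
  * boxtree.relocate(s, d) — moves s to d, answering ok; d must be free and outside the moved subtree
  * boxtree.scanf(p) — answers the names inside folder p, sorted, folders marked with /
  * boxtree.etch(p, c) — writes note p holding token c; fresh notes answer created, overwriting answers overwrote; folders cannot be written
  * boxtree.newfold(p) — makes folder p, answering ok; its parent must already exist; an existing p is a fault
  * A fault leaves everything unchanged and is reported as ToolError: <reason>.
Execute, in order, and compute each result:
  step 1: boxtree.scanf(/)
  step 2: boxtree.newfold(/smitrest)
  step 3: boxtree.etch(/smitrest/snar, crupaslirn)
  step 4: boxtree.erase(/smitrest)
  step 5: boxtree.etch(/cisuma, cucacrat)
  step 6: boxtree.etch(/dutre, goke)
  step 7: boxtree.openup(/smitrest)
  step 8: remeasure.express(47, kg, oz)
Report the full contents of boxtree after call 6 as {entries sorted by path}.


Answer: {cisuma=cucacrat, dutre=goke, fed=stesmosi, smitrest/, smitrest/snar=crupaslirn}

Derivation:
[in] boxtree.scanf p: /
:: [fed]
[in] boxtree.newfold p: /smitrest
:: ok
[in] boxtree.etch p: /smitrest/snar c: crupaslirn
:: created
[in] boxtree.erase p: /smitrest
:: ToolError: not empty
[in] boxtree.etch p: /cisuma c: cucacrat
:: created
[in] boxtree.etch p: /dutre c: goke
:: created
[in] boxtree.openup p: /smitrest
:: ToolError: is a directory
[in] remeasure.express v: 47 u_from: kg u_to: oz
:: 75200000000/45359237


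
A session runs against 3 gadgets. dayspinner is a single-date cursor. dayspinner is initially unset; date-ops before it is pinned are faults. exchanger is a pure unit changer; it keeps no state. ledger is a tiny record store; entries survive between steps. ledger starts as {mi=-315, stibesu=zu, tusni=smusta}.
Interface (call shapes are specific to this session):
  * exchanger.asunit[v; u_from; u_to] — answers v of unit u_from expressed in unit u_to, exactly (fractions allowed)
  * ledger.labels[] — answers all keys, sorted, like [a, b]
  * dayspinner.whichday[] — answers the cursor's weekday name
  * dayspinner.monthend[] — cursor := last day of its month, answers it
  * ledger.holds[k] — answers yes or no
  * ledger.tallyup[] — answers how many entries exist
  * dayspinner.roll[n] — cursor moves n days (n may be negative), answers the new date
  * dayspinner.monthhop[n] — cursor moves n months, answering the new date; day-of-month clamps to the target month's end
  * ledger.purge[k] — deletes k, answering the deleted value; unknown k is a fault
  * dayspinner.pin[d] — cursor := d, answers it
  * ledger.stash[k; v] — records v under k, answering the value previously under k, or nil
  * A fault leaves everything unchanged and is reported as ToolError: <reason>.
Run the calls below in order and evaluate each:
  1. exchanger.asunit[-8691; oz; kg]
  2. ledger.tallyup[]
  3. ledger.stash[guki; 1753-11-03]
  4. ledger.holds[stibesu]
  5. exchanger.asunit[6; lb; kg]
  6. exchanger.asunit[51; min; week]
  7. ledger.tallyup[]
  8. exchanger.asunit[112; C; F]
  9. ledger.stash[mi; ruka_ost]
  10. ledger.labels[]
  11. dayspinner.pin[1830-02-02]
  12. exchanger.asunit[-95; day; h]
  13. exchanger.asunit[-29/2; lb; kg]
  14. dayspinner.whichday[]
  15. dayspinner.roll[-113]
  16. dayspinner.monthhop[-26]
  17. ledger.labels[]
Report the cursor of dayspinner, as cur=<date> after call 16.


Answer: cur=1827-08-12

Derivation:
Step: asunit[v=-8691; u_from=oz; u_to=kg]
Result: -394217128767/1600000000
Step: tallyup[]
Result: 3
Step: stash[k=guki; v=1753-11-03]
Result: nil
Step: holds[k=stibesu]
Result: yes
Step: asunit[v=6; u_from=lb; u_to=kg]
Result: 136077711/50000000
Step: asunit[v=51; u_from=min; u_to=week]
Result: 17/3360
Step: tallyup[]
Result: 4
Step: asunit[v=112; u_from=C; u_to=F]
Result: 1168/5
Step: stash[k=mi; v=ruka_ost]
Result: -315
Step: labels[]
Result: [guki, mi, stibesu, tusni]
Step: pin[d=1830-02-02]
Result: 1830-02-02
Step: asunit[v=-95; u_from=day; u_to=h]
Result: -2280
Step: asunit[v=-29/2; u_from=lb; u_to=kg]
Result: -1315417873/200000000
Step: whichday[]
Result: Tuesday
Step: roll[n=-113]
Result: 1829-10-12
Step: monthhop[n=-26]
Result: 1827-08-12
Step: labels[]
Result: [guki, mi, stibesu, tusni]


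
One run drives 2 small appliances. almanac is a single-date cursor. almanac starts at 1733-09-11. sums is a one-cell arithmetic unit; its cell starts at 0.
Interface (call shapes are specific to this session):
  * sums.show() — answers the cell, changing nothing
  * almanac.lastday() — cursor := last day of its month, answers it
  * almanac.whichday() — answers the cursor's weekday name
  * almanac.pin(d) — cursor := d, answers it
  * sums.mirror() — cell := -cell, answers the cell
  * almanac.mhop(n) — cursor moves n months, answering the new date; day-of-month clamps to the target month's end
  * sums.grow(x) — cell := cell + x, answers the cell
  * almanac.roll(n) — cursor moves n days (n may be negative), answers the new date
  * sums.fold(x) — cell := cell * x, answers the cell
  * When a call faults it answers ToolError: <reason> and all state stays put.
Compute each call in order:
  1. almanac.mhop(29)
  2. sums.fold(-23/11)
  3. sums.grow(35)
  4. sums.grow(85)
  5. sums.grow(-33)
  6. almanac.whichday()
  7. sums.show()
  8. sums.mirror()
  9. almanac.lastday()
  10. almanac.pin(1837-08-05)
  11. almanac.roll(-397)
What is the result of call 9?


Answer: 1736-02-29

Derivation:
CALL mhop[n: 29]
RET  1736-02-11
CALL fold[x: -23/11]
RET  0
CALL grow[x: 35]
RET  35
CALL grow[x: 85]
RET  120
CALL grow[x: -33]
RET  87
CALL whichday[]
RET  Saturday
CALL show[]
RET  87
CALL mirror[]
RET  -87
CALL lastday[]
RET  1736-02-29
CALL pin[d: 1837-08-05]
RET  1837-08-05
CALL roll[n: -397]
RET  1836-07-04


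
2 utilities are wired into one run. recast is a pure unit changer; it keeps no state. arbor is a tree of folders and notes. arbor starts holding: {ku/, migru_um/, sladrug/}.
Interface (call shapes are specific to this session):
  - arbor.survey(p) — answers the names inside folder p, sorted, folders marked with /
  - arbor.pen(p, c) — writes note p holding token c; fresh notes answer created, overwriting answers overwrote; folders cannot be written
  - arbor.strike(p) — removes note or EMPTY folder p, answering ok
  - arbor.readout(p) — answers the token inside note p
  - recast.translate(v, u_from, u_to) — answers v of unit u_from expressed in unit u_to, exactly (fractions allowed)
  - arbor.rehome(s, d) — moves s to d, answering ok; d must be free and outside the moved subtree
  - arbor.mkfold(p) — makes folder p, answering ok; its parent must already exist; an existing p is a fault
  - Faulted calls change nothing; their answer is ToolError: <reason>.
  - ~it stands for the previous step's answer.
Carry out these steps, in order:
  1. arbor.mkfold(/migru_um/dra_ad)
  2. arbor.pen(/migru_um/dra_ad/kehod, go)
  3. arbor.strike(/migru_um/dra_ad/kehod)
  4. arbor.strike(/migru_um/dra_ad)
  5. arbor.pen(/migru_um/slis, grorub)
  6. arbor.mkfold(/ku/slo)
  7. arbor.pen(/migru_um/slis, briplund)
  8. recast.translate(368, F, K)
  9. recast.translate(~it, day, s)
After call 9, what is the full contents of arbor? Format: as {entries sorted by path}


>> mkfold(/migru_um/dra_ad)
<< ok
>> pen(/migru_um/dra_ad/kehod, go)
<< created
>> strike(/migru_um/dra_ad/kehod)
<< ok
>> strike(/migru_um/dra_ad)
<< ok
>> pen(/migru_um/slis, grorub)
<< created
>> mkfold(/ku/slo)
<< ok
>> pen(/migru_um/slis, briplund)
<< overwrote
>> translate(368, F, K)
<< 27589/60
>> translate(~it, day, s)
<< 39728160

Answer: {ku/, ku/slo/, migru_um/, migru_um/slis=briplund, sladrug/}


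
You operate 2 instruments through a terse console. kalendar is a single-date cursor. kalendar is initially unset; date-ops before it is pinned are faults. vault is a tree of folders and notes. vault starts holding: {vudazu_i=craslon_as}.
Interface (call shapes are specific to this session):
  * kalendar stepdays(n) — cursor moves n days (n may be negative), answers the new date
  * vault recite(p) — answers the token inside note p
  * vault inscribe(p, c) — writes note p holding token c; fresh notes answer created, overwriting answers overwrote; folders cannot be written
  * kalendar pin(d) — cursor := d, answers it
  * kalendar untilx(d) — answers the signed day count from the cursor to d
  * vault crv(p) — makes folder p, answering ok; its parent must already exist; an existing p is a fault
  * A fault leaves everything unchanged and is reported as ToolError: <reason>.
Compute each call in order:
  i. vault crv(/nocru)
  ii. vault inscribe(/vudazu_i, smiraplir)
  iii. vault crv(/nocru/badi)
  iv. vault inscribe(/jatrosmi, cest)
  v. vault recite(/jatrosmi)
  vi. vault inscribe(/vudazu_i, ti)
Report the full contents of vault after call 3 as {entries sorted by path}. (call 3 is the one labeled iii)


Do: vault crv[p=/nocru]
See: ok
Do: vault inscribe[p=/vudazu_i; c=smiraplir]
See: overwrote
Do: vault crv[p=/nocru/badi]
See: ok
Do: vault inscribe[p=/jatrosmi; c=cest]
See: created
Do: vault recite[p=/jatrosmi]
See: cest
Do: vault inscribe[p=/vudazu_i; c=ti]
See: overwrote

Answer: {nocru/, nocru/badi/, vudazu_i=smiraplir}


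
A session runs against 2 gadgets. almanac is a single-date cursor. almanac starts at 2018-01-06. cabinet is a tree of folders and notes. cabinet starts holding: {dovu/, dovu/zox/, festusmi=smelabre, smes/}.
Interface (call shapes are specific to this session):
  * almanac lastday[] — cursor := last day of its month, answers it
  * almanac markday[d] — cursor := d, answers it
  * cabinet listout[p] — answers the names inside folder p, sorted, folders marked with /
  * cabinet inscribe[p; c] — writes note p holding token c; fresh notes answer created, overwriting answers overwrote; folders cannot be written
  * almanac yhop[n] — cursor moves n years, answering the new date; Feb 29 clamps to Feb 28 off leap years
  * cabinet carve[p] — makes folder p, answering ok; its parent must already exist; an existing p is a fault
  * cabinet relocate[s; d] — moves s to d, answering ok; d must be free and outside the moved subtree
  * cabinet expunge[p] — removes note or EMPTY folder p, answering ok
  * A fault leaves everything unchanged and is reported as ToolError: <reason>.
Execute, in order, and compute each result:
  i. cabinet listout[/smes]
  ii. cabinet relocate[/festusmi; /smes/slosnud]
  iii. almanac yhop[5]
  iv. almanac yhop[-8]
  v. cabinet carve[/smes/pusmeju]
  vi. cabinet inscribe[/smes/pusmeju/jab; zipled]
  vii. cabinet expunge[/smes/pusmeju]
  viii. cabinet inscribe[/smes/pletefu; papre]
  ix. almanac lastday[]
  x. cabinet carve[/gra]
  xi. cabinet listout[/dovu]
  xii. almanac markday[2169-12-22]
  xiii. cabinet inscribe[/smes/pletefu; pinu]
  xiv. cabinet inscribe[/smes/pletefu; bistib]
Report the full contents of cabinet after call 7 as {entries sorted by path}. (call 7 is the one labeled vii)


Next I call cabinet listout on p: /smes, and see [].
Next I call cabinet relocate on s: /festusmi, d: /smes/slosnud, which returns ok.
Using almanac yhop on n: 5, which returns 2023-01-06.
I run almanac yhop on n: -8, which returns 2015-01-06.
Now I run cabinet carve on p: /smes/pusmeju, and observe ok.
I use cabinet inscribe on p: /smes/pusmeju/jab, c: zipled: created.
Next I call cabinet expunge on p: /smes/pusmeju, giving ToolError: not empty.
I call cabinet inscribe on p: /smes/pletefu, c: papre: created.
Then almanac lastday(), — result: 2015-01-31.
I call cabinet carve on p: /gra, and observe ok.
I use cabinet listout on p: /dovu, and get [zox/].
I try almanac markday on d: 2169-12-22, giving 2169-12-22.
Using cabinet inscribe on p: /smes/pletefu, c: pinu, — result: overwrote.
I run cabinet inscribe on p: /smes/pletefu, c: bistib, — result: overwrote.

Answer: {dovu/, dovu/zox/, smes/, smes/pusmeju/, smes/pusmeju/jab=zipled, smes/slosnud=smelabre}


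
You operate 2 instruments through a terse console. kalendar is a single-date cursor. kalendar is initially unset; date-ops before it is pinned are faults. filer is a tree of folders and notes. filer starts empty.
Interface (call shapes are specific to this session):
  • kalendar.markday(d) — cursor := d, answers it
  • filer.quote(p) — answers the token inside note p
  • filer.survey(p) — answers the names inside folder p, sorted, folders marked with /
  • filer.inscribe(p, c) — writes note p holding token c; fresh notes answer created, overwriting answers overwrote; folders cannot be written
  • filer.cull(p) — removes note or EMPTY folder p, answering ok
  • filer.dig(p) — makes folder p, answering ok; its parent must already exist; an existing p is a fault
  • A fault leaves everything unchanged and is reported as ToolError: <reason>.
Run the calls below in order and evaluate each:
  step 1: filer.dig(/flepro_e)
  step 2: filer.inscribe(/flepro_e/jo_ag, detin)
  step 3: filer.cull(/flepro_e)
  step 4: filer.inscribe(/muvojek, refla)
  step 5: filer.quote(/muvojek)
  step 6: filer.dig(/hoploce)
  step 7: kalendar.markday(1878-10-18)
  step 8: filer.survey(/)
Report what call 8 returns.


>>> filer.dig p: /flepro_e
:: ok
>>> filer.inscribe p: /flepro_e/jo_ag c: detin
:: created
>>> filer.cull p: /flepro_e
:: ToolError: not empty
>>> filer.inscribe p: /muvojek c: refla
:: created
>>> filer.quote p: /muvojek
:: refla
>>> filer.dig p: /hoploce
:: ok
>>> kalendar.markday d: 1878-10-18
:: 1878-10-18
>>> filer.survey p: /
:: [flepro_e/, hoploce/, muvojek]

Answer: [flepro_e/, hoploce/, muvojek]


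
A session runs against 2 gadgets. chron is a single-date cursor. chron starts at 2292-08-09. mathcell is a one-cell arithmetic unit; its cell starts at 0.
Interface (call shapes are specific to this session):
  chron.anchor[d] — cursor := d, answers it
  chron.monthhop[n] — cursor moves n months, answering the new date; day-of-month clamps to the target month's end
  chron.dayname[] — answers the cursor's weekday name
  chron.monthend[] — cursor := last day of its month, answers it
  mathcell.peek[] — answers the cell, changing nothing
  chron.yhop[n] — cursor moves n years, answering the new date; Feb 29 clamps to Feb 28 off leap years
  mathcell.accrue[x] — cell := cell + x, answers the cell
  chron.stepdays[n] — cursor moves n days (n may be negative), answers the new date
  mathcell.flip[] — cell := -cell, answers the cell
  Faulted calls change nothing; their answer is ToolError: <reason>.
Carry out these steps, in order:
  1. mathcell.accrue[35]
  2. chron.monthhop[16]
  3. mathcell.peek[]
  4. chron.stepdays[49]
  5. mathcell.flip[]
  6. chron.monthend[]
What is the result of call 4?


Calling mathcell.accrue using x='35', yielding 35.
Invoking chron.monthhop using n='16', yielding 2293-12-09.
Next I call mathcell.peek(), which returns 35.
I call chron.stepdays using n='49', giving 2294-01-27.
I try mathcell.flip(), — result: -35.
I invoke chron.monthend(), → 2294-01-31.

Answer: 2294-01-27


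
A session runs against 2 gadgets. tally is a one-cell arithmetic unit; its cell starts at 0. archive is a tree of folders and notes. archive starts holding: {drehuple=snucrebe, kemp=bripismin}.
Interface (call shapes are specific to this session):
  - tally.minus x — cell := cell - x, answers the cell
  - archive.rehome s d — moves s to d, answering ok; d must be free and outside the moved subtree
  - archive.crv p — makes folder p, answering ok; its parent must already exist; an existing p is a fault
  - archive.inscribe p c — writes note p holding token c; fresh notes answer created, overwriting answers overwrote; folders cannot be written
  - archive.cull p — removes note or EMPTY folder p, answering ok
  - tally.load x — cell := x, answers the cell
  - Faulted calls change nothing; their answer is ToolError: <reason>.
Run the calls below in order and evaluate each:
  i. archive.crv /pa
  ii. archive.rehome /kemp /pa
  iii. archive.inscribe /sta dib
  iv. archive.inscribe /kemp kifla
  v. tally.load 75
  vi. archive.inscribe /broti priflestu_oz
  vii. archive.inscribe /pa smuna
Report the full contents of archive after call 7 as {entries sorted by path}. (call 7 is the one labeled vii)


Answer: {broti=priflestu_oz, drehuple=snucrebe, kemp=kifla, pa/, sta=dib}

Derivation:
Next I call archive.crv(p=/pa), yielding ok.
Invoking archive.rehome(s=/kemp, d=/pa), — result: ToolError: exists.
Calling archive.inscribe(p=/sta, c=dib), yielding created.
Next I call archive.inscribe(p=/kemp, c=kifla), and observe overwrote.
I try tally.load(x=75), — result: 75.
Calling archive.inscribe(p=/broti, c=priflestu_oz), → created.
Then archive.inscribe(p=/pa, c=smuna), giving ToolError: is a directory.


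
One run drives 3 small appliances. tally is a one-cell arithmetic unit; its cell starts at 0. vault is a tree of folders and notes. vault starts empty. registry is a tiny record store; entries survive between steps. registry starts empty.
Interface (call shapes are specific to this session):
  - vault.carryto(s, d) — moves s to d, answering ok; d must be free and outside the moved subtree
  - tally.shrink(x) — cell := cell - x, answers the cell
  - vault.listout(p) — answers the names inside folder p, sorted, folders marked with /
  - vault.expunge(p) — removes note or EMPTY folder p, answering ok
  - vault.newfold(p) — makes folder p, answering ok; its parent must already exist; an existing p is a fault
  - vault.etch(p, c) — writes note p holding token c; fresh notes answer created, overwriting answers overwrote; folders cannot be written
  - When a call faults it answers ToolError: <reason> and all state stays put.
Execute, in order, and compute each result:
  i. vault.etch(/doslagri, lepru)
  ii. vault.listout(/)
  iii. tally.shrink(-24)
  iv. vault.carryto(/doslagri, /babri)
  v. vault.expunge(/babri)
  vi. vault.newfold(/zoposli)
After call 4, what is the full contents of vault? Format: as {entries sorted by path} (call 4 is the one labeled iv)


Answer: {babri=lepru}

Derivation:
I try vault.etch using p→/doslagri, c→lepru, giving created.
I try vault.listout using p→/, → [doslagri].
Invoking tally.shrink using x→-24, and observe 24.
Invoking vault.carryto using s→/doslagri, d→/babri, which returns ok.
Invoking vault.expunge using p→/babri: ok.
I run vault.newfold using p→/zoposli, → ok.


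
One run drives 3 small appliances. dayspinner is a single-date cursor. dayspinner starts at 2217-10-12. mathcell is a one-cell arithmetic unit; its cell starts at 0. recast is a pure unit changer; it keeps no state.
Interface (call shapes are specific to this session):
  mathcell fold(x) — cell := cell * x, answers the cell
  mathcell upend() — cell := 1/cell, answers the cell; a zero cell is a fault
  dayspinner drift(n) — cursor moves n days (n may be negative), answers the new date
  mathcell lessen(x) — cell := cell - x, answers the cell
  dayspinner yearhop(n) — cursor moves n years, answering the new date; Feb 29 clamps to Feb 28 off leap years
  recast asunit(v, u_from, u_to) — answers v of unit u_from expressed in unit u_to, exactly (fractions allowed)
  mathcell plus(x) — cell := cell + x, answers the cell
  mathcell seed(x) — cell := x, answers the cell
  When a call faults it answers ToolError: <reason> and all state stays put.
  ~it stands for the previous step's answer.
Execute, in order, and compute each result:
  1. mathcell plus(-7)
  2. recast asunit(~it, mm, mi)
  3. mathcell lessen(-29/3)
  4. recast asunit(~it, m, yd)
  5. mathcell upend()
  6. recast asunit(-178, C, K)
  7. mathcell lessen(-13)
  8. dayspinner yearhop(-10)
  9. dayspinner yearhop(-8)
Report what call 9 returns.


I try mathcell plus(x→-7), and observe -7.
Now I run recast asunit(v→~it, u_from→mm, u_to→mi), → -7/1609344.
Next I call mathcell lessen(x→-29/3), and see 8/3.
I call recast asunit(v→~it, u_from→m, u_to→yd), and see 10000/3429.
Invoking mathcell upend, which returns 3/8.
Now I run recast asunit(v→-178, u_from→C, u_to→K), which returns 1903/20.
I run mathcell lessen(x→-13), yielding 107/8.
I run dayspinner yearhop(n→-10), which returns 2207-10-12.
I invoke dayspinner yearhop(n→-8): 2199-10-12.

Answer: 2199-10-12


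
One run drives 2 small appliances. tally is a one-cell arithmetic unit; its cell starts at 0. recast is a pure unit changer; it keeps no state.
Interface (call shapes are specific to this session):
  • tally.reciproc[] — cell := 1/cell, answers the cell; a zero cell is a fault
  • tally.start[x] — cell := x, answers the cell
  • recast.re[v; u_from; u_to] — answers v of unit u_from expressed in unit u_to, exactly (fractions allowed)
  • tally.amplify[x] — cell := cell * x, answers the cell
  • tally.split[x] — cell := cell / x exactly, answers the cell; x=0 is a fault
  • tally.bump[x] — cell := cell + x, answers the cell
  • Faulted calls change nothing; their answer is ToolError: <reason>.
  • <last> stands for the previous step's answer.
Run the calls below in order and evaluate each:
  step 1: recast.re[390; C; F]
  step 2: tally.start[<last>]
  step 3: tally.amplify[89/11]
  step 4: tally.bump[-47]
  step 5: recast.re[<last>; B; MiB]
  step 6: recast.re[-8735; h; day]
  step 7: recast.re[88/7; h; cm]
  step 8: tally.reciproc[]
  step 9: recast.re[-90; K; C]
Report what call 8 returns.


Invoking recast.re passing v→390, u_from→C, u_to→F, yielding 734.
Then tally.start passing x→<last>, and observe 734.
I try tally.amplify passing x→89/11, and observe 65326/11.
I try tally.bump passing x→-47, — result: 64809/11.
Using recast.re passing v→<last>, u_from→B, u_to→MiB, and observe 64809/11534336.
I run recast.re passing v→-8735, u_from→h, u_to→day, → -8735/24.
I try recast.re passing v→88/7, u_from→h, u_to→cm, — result: ToolError: incompatible units.
I call tally.reciproc, → 11/64809.
I call recast.re passing v→-90, u_from→K, u_to→C, yielding -7263/20.

Answer: 11/64809


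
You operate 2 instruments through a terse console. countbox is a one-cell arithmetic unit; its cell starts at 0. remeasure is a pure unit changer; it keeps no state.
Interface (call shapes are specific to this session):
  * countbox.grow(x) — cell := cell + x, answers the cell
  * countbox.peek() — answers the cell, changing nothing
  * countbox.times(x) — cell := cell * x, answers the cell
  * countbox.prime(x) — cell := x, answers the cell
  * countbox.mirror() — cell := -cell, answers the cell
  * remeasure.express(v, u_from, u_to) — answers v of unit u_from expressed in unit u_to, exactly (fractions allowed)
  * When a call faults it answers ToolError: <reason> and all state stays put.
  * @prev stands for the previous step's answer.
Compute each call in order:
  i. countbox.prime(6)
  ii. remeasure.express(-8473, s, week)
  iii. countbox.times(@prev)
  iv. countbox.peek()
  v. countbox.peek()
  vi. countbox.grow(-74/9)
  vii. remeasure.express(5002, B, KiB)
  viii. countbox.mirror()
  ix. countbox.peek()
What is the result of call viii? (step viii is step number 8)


==> countbox.prime(x: 6)
<== 6
==> remeasure.express(v: -8473, u_from: s, u_to: week)
<== -8473/604800
==> countbox.times(x: @prev)
<== -8473/100800
==> countbox.peek()
<== -8473/100800
==> countbox.peek()
<== -8473/100800
==> countbox.grow(x: -74/9)
<== -279091/33600
==> remeasure.express(v: 5002, u_from: B, u_to: KiB)
<== 2501/512
==> countbox.mirror()
<== 279091/33600
==> countbox.peek()
<== 279091/33600

Answer: 279091/33600


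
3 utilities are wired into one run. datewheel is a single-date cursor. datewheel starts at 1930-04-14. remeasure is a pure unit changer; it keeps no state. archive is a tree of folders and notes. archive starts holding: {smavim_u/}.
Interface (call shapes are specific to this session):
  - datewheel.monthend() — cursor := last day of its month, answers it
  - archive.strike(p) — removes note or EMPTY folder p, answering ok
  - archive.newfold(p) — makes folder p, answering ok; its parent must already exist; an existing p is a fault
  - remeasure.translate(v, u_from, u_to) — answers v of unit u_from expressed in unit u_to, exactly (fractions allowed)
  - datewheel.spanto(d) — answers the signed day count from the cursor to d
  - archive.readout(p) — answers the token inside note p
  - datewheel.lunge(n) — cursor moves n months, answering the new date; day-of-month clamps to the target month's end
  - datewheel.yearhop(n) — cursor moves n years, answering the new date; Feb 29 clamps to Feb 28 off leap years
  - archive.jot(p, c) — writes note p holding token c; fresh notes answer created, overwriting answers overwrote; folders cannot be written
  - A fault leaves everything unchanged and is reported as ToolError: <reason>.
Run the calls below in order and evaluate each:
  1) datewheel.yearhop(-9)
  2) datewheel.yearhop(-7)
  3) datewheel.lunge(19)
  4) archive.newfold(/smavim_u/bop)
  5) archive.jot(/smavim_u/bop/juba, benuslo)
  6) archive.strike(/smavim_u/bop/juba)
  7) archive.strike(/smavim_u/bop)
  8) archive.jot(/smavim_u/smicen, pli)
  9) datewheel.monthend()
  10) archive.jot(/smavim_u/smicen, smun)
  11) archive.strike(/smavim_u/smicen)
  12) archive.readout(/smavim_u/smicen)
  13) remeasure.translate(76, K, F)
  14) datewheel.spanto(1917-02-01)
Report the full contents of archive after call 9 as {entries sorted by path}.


I run yearhop with n='-9', → 1921-04-14.
Calling yearhop with n='-7', yielding 1914-04-14.
Using lunge with n='19', — result: 1915-11-14.
I use newfold with p='/smavim_u/bop', which returns ok.
Calling jot with p='/smavim_u/bop/juba', c='benuslo', and see created.
Calling strike with p='/smavim_u/bop/juba', yielding ok.
Next I call strike with p='/smavim_u/bop', → ok.
Using jot with p='/smavim_u/smicen', c='pli', — result: created.
Next I call monthend(), and get 1915-11-30.
I invoke jot with p='/smavim_u/smicen', c='smun', and get overwrote.
Then strike with p='/smavim_u/smicen', and see ok.
Next I call readout with p='/smavim_u/smicen', yielding ToolError: not found.
I invoke translate with v='76', u_from='K', u_to='F', and get -32287/100.
I call spanto with d='1917-02-01', and observe 429.

Answer: {smavim_u/, smavim_u/smicen=pli}
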